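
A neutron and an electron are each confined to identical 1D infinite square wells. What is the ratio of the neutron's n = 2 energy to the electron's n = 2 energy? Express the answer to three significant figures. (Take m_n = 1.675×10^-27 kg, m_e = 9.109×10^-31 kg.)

E_n ∝ 1/m at fixed n and L, so the ratio is m_e/m_n = 9.109×10^-31/1.675×10^-27 = 5.44×10^-4.

5.44×10^-4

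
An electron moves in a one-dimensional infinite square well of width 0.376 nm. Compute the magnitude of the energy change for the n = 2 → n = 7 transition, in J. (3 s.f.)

|ΔE| = 1.92×10^-17 J

E_1 = h²/(8m_eL²) = 4.262×10^-19 J.
|ΔE| = |2² − 7²|·E_1 = 45·4.262×10^-19 J = 1.92×10^-17 J.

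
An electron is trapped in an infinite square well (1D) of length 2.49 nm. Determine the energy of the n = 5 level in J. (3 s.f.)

E_5 = 2.43×10^-19 J

For an infinite well E_n = n²h²/(8m_eL²), so E_1 = h²/(8m_eL²) = (6.626×10^-34)²/(8·9.109×10^-31·(2.49×10^-9 m)²) = 9.717×10^-21 J.
Then E_5 = 5²·E_1 = 25·9.717×10^-21 J = 2.43×10^-19 J.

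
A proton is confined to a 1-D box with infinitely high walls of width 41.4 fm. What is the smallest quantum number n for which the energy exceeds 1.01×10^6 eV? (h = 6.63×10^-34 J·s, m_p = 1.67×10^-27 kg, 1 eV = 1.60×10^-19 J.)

E_1 = h²/(8m_pL²) = 1.920×10^-14 J = 1.200×10^5 eV.
Need n² > 1.01×10^6/1.200×10^5 = 8.417, i.e. n > 2.901.
The smallest integer satisfying this is n = 3.

n = 3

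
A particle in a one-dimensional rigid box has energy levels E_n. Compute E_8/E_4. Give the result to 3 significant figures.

4.00

E_n ∝ n², so E_8/E_4 = 8²/4² = 64/16 = 4.00.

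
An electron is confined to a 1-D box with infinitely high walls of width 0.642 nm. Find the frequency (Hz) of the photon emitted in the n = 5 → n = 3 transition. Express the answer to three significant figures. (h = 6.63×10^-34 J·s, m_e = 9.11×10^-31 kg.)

f = 3.53×10^15 Hz

E_1 = h²/(8m_eL²) = 1.463×10^-19 J and ΔE = (5² − 3²)E_1 = 2.341×10^-18 J.
f = ΔE/h = 2.341×10^-18/6.63×10^-34 = 3.53×10^15 Hz.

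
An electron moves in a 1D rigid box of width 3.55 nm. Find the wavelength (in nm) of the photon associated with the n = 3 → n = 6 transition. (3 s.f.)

E_1 = h²/(8m_eL²) = 4.781×10^-21 J, so ΔE = (6² − 3²)E_1 = 1.291×10^-19 J.
λ = hc/ΔE = (6.626×10^-34·2.998×10^8)/1.291×10^-19 = 1.54×10^-6 m = 1.54×10^3 nm.

λ = 1.54×10^3 nm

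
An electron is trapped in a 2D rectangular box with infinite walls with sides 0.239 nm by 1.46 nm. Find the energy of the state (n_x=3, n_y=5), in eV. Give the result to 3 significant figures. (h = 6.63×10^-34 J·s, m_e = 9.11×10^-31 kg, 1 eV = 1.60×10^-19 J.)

E = 63.8 eV

For a 2D rectangular well E = (h²/8m_e)·Σ n_i²/L_i² = (6.63×10^-34)²/(8·9.11×10^-31) · [3²/(0.239 nm)² + 5²/(1.46 nm)²].
Evaluating gives E = 1.021×10^-17 J = 63.8 eV.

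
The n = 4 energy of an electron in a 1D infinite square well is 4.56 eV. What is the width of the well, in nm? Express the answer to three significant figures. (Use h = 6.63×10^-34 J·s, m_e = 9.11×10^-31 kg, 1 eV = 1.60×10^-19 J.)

From E_n = n²h²/(8m_eL²), L = n·h/√(8m_eE_n).
E_4 = 4.56 eV = 7.296×10^-19 J, so L = 4·6.63×10^-34/√(8·9.11×10^-31·7.296×10^-19) = 1.15×10^-9 m = 1.15 nm.

L = 1.15 nm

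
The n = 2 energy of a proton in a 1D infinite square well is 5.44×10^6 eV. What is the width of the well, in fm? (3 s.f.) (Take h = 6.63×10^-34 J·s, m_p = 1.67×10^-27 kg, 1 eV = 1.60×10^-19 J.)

From E_n = n²h²/(8m_pL²), L = n·h/√(8m_pE_n).
E_2 = 5.44×10^6 eV = 8.704×10^-13 J, so L = 2·6.63×10^-34/√(8·1.67×10^-27·8.704×10^-13) = 1.23×10^-14 m = 12.3 fm.

L = 12.3 fm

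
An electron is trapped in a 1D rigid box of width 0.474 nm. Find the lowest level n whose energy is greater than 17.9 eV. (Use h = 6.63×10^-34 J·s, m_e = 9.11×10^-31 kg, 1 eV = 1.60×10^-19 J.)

E_1 = h²/(8m_eL²) = 2.684×10^-19 J = 1.678 eV.
Need n² > 17.9/1.678 = 10.67, i.e. n > 3.266.
The smallest integer satisfying this is n = 4.

n = 4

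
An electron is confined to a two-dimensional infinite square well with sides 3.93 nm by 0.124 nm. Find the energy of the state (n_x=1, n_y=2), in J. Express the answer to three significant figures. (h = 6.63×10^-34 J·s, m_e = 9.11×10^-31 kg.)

For a 2D rectangular well E = (h²/8m_e)·Σ n_i²/L_i² = (6.63×10^-34)²/(8·9.11×10^-31) · [1²/(3.93 nm)² + 2²/(0.124 nm)²].
Evaluating gives E = 1.57×10^-17 J.

E = 1.57×10^-17 J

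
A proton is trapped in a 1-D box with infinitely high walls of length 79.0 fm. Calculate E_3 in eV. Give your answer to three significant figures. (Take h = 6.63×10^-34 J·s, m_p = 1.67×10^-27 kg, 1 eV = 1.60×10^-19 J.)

E_3 = 2.97×10^5 eV

For an infinite well E_n = n²h²/(8m_pL²), so E_1 = h²/(8m_pL²) = (6.63×10^-34)²/(8·1.67×10^-27·(7.90×10^-14 m)²) = 5.272×10^-15 J.
Then E_3 = 3²·E_1 = 9·5.272×10^-15 J = 4.745×10^-14 J.
Converting, E_3 = 4.745×10^-14 J / (1.60×10^-19 J/eV) = 2.97×10^5 eV.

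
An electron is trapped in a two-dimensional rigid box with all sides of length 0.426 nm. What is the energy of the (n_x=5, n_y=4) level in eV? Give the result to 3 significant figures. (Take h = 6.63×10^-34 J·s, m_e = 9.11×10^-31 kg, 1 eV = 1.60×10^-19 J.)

E = 85.2 eV

For a 2D rectangular well E = (h²/8m_e)·Σ n_i²/L_i² = (6.63×10^-34)²/(8·9.11×10^-31) · [5²/(0.426 nm)² + 4²/(0.426 nm)²].
Evaluating gives E = 1.363×10^-17 J = 85.2 eV.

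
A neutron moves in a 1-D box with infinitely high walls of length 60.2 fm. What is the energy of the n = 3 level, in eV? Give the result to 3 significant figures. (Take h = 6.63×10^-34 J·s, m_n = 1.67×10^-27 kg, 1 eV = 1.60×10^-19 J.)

E_3 = 5.11×10^5 eV

For an infinite well E_n = n²h²/(8m_nL²), so E_1 = h²/(8m_nL²) = (6.63×10^-34)²/(8·1.67×10^-27·(6.02×10^-14 m)²) = 9.079×10^-15 J.
Then E_3 = 3²·E_1 = 9·9.079×10^-15 J = 8.171×10^-14 J.
Converting, E_3 = 8.171×10^-14 J / (1.60×10^-19 J/eV) = 5.11×10^5 eV.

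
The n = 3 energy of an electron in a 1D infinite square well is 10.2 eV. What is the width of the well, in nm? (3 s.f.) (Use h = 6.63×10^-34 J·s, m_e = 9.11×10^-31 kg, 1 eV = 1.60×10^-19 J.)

From E_n = n²h²/(8m_eL²), L = n·h/√(8m_eE_n).
E_3 = 10.2 eV = 1.632×10^-18 J, so L = 3·6.63×10^-34/√(8·9.11×10^-31·1.632×10^-18) = 5.77×10^-10 m = 0.577 nm.

L = 0.577 nm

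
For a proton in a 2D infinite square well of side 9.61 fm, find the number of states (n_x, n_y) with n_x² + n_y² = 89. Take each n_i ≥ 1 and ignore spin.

The level has n_x² + n_y² = 89. The ordered positive-integer solutions are (5, 8), (8, 5).
That gives 2 states.

degeneracy = 2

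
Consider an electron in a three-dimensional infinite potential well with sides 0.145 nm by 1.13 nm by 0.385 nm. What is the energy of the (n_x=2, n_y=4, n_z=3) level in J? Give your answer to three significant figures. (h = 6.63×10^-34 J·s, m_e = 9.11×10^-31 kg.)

For a 3D rectangular well E = (h²/8m_e)·Σ n_i²/L_i² = (6.63×10^-34)²/(8·9.11×10^-31) · [2²/(0.145 nm)² + 4²/(1.13 nm)² + 3²/(0.385 nm)²].
Evaluating gives E = 1.59×10^-17 J.

E = 1.59×10^-17 J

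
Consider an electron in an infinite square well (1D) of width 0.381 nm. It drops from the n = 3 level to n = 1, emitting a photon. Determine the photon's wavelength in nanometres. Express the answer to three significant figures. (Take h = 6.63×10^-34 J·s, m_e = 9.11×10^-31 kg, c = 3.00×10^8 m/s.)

E_1 = h²/(8m_eL²) = 4.155×10^-19 J, so ΔE = (3² − 1²)E_1 = 3.324×10^-18 J.
λ = hc/ΔE = (6.63×10^-34·3.00×10^8)/3.324×10^-18 = 5.98×10^-8 m = 59.8 nm.

λ = 59.8 nm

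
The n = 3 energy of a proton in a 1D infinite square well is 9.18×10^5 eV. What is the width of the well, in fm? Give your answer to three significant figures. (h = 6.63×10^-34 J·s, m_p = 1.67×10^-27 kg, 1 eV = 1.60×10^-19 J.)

From E_n = n²h²/(8m_pL²), L = n·h/√(8m_pE_n).
E_3 = 9.18×10^5 eV = 1.469×10^-13 J, so L = 3·6.63×10^-34/√(8·1.67×10^-27·1.469×10^-13) = 4.49×10^-14 m = 44.9 fm.

L = 44.9 fm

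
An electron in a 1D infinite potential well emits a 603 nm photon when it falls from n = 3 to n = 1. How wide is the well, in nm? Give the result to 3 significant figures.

The photon carries ΔE = hc/λ = 6.626×10^-34·2.998×10^8/6.03×10^-7 m = 3.294×10^-19 J.
Since ΔE = (3² − 1²)E_1, E_1 = 4.118×10^-20 J, and L = h/√(8m_eE_1) = 1.21×10^-9 m = 1.21 nm.

L = 1.21 nm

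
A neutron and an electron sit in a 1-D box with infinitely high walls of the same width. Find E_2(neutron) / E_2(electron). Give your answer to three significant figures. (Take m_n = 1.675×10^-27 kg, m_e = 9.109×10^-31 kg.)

5.44×10^-4

E_n ∝ 1/m at fixed n and L, so the ratio is m_e/m_n = 9.109×10^-31/1.675×10^-27 = 5.44×10^-4.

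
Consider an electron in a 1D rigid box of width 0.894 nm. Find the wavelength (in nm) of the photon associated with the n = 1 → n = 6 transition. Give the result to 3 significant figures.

E_1 = h²/(8m_eL²) = 7.538×10^-20 J, so ΔE = (6² − 1²)E_1 = 2.638×10^-18 J.
λ = hc/ΔE = (6.626×10^-34·2.998×10^8)/2.638×10^-18 = 7.53×10^-8 m = 75.3 nm.

λ = 75.3 nm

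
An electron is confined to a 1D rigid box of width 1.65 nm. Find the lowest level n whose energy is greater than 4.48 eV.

E_1 = h²/(8m_eL²) = 2.213×10^-20 J = 0.1381 eV.
Need n² > 4.48/0.1381 = 32.44, i.e. n > 5.696.
The smallest integer satisfying this is n = 6.

n = 6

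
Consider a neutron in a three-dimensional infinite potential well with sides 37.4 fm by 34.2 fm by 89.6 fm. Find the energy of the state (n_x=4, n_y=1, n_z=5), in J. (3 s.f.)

E = 5.05×10^-13 J

For a 3D rectangular well E = (h²/8m_n)·Σ n_i²/L_i² = (6.626×10^-34)²/(8·1.675×10^-27) · [4²/(37.4 fm)² + 1²/(34.2 fm)² + 5²/(89.6 fm)²].
Evaluating gives E = 5.05×10^-13 J.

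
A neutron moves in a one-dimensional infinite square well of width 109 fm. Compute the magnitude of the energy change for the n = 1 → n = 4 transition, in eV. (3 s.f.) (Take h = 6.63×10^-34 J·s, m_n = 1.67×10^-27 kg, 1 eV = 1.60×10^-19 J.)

|ΔE| = 2.60×10^5 eV

E_1 = h²/(8m_nL²) = 2.769×10^-15 J.
|ΔE| = |1² − 4²|·E_1 = 15·2.769×10^-15 J = 4.153×10^-14 J = 2.60×10^5 eV.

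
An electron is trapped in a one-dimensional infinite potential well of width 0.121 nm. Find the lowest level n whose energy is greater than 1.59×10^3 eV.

n = 8

E_1 = h²/(8m_eL²) = 4.115×10^-18 J = 25.69 eV.
Need n² > 1.59×10^3/25.69 = 61.89, i.e. n > 7.867.
The smallest integer satisfying this is n = 8.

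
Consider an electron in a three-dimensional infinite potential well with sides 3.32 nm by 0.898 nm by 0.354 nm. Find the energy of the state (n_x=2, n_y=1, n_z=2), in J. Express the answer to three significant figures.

E = 2.02×10^-18 J

For a 3D rectangular well E = (h²/8m_e)·Σ n_i²/L_i² = (6.626×10^-34)²/(8·9.109×10^-31) · [2²/(3.32 nm)² + 1²/(0.898 nm)² + 2²/(0.354 nm)²].
Evaluating gives E = 2.02×10^-18 J.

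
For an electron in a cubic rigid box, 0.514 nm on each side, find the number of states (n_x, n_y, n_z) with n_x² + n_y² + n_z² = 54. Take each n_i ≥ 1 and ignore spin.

The level has n_x² + n_y² + n_z² = 54. The ordered positive-integer solutions are (1, 2, 7), (1, 7, 2), (2, 1, 7), (2, 5, 5), (2, 7, 1), (3, 3, 6), (3, 6, 3), (5, 2, 5), (5, 5, 2), (6, 3, 3), (7, 1, 2), (7, 2, 1).
That gives 12 states.

degeneracy = 12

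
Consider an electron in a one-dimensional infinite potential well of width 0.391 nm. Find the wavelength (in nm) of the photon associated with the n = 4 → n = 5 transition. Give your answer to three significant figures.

E_1 = h²/(8m_eL²) = 3.941×10^-19 J, so ΔE = (5² − 4²)E_1 = 3.547×10^-18 J.
λ = hc/ΔE = (6.626×10^-34·2.998×10^8)/3.547×10^-18 = 5.60×10^-8 m = 56.0 nm.

λ = 56.0 nm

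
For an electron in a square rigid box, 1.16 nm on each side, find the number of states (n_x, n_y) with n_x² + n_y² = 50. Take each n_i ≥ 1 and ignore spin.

The level has n_x² + n_y² = 50. The ordered positive-integer solutions are (1, 7), (5, 5), (7, 1).
That gives 3 states.

degeneracy = 3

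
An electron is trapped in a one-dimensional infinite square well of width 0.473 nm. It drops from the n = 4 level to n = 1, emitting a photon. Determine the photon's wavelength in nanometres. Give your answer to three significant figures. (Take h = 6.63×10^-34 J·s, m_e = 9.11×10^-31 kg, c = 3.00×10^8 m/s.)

E_1 = h²/(8m_eL²) = 2.696×10^-19 J, so ΔE = (4² − 1²)E_1 = 4.044×10^-18 J.
λ = hc/ΔE = (6.63×10^-34·3.00×10^8)/4.044×10^-18 = 4.92×10^-8 m = 49.2 nm.

λ = 49.2 nm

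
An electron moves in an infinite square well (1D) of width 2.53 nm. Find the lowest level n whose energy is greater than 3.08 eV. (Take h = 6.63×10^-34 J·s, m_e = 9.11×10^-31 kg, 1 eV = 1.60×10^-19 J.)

n = 8

E_1 = h²/(8m_eL²) = 9.423×10^-21 J = 0.05889 eV.
Need n² > 3.08/0.05889 = 52.30, i.e. n > 7.232.
The smallest integer satisfying this is n = 8.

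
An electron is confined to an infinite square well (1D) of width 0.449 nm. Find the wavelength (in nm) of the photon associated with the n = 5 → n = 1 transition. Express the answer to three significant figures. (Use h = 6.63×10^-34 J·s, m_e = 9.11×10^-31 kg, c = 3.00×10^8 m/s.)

λ = 27.7 nm

E_1 = h²/(8m_eL²) = 2.992×10^-19 J, so ΔE = (5² − 1²)E_1 = 7.181×10^-18 J.
λ = hc/ΔE = (6.63×10^-34·3.00×10^8)/7.181×10^-18 = 2.77×10^-8 m = 27.7 nm.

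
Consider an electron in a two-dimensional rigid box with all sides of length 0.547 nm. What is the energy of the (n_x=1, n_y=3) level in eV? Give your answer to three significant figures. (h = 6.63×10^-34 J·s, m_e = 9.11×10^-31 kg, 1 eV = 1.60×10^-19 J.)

E = 12.6 eV

For a 2D rectangular well E = (h²/8m_e)·Σ n_i²/L_i² = (6.63×10^-34)²/(8·9.11×10^-31) · [1²/(0.547 nm)² + 3²/(0.547 nm)²].
Evaluating gives E = 2.016×10^-18 J = 12.6 eV.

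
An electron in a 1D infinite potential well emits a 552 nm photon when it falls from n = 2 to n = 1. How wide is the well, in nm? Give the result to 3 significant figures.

L = 0.709 nm

The photon carries ΔE = hc/λ = 6.626×10^-34·2.998×10^8/5.52×10^-7 m = 3.599×10^-19 J.
Since ΔE = (2² − 1²)E_1, E_1 = 1.200×10^-19 J, and L = h/√(8m_eE_1) = 7.09×10^-10 m = 0.709 nm.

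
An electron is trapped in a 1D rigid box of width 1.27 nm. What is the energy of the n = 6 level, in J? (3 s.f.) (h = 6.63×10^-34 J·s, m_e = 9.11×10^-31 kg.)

E_6 = 1.35×10^-18 J

For an infinite well E_n = n²h²/(8m_eL²), so E_1 = h²/(8m_eL²) = (6.63×10^-34)²/(8·9.11×10^-31·(1.27×10^-9 m)²) = 3.739×10^-20 J.
Then E_6 = 6²·E_1 = 36·3.739×10^-20 J = 1.35×10^-18 J.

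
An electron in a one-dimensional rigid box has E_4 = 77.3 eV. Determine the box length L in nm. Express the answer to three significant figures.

From E_n = n²h²/(8m_eL²), L = n·h/√(8m_eE_n).
E_4 = 77.3 eV = 1.238×10^-17 J, so L = 4·6.626×10^-34/√(8·9.109×10^-31·1.238×10^-17) = 2.79×10^-10 m = 0.279 nm.

L = 0.279 nm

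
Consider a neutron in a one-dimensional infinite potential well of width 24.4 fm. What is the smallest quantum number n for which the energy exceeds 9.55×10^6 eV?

E_1 = h²/(8m_nL²) = 5.503×10^-14 J = 3.435×10^5 eV.
Need n² > 9.55×10^6/3.435×10^5 = 27.80, i.e. n > 5.273.
The smallest integer satisfying this is n = 6.

n = 6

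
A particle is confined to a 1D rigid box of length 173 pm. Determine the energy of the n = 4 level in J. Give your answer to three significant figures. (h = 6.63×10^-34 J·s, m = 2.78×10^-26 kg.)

E_4 = 1.06×10^-21 J

For an infinite well E_n = n²h²/(8mL²), so E_1 = h²/(8mL²) = (6.63×10^-34)²/(8·2.78×10^-26·(1.73×10^-10 m)²) = 6.604×10^-23 J.
Then E_4 = 4²·E_1 = 16·6.604×10^-23 J = 1.06×10^-21 J.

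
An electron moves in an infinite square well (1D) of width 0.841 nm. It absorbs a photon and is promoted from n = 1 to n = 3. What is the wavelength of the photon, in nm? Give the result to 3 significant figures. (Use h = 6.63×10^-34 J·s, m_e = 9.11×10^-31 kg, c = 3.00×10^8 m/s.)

λ = 292 nm

E_1 = h²/(8m_eL²) = 8.528×10^-20 J, so ΔE = (3² − 1²)E_1 = 6.822×10^-19 J.
λ = hc/ΔE = (6.63×10^-34·3.00×10^8)/6.822×10^-19 = 2.92×10^-7 m = 292 nm.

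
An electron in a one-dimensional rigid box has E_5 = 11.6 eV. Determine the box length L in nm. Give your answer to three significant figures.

From E_n = n²h²/(8m_eL²), L = n·h/√(8m_eE_n).
E_5 = 11.6 eV = 1.858×10^-18 J, so L = 5·6.626×10^-34/√(8·9.109×10^-31·1.858×10^-18) = 9.00×10^-10 m = 0.900 nm.

L = 0.900 nm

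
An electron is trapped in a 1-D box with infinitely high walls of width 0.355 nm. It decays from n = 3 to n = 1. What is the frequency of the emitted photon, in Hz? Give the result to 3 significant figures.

f = 5.77×10^15 Hz

E_1 = h²/(8m_eL²) = 4.781×10^-19 J and ΔE = (3² − 1²)E_1 = 3.825×10^-18 J.
f = ΔE/h = 3.825×10^-18/6.626×10^-34 = 5.77×10^15 Hz.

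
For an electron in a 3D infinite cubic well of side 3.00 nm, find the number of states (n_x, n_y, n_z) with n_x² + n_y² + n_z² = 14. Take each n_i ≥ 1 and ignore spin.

degeneracy = 6

The level has n_x² + n_y² + n_z² = 14. The ordered positive-integer solutions are (1, 2, 3), (1, 3, 2), (2, 1, 3), (2, 3, 1), (3, 1, 2), (3, 2, 1).
That gives 6 states.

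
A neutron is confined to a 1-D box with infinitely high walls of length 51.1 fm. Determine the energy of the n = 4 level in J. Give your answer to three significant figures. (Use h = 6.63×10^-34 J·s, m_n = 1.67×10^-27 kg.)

E_4 = 2.02×10^-13 J

For an infinite well E_n = n²h²/(8m_nL²), so E_1 = h²/(8m_nL²) = (6.63×10^-34)²/(8·1.67×10^-27·(5.11×10^-14 m)²) = 1.260×10^-14 J.
Then E_4 = 4²·E_1 = 16·1.260×10^-14 J = 2.02×10^-13 J.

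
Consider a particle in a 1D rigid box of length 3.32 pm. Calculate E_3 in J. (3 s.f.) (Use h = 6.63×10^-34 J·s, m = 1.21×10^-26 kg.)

For an infinite well E_n = n²h²/(8mL²), so E_1 = h²/(8mL²) = (6.63×10^-34)²/(8·1.21×10^-26·(3.32×10^-12 m)²) = 4.120×10^-19 J.
Then E_3 = 3²·E_1 = 9·4.120×10^-19 J = 3.71×10^-18 J.

E_3 = 3.71×10^-18 J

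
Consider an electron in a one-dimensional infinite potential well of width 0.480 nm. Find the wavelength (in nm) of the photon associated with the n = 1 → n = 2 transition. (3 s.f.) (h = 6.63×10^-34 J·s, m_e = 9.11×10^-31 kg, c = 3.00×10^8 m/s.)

λ = 253 nm

E_1 = h²/(8m_eL²) = 2.618×10^-19 J, so ΔE = (2² − 1²)E_1 = 7.854×10^-19 J.
λ = hc/ΔE = (6.63×10^-34·3.00×10^8)/7.854×10^-19 = 2.53×10^-7 m = 253 nm.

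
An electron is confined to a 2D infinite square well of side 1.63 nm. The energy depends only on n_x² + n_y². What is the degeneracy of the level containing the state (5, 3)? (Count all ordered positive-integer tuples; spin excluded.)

The level has n_x² + n_y² = 34. The ordered positive-integer solutions are (3, 5), (5, 3).
That gives 2 states.

degeneracy = 2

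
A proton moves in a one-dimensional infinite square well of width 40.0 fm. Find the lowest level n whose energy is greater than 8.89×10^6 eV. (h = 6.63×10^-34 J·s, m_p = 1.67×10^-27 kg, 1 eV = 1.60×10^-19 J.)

n = 9

E_1 = h²/(8m_pL²) = 2.056×10^-14 J = 1.285×10^5 eV.
Need n² > 8.89×10^6/1.285×10^5 = 69.18, i.e. n > 8.317.
The smallest integer satisfying this is n = 9.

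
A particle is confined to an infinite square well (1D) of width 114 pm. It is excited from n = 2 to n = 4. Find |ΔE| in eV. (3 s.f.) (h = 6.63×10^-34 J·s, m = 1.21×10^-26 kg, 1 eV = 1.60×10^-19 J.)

|ΔE| = 0.0262 eV

E_1 = h²/(8mL²) = 3.494×10^-22 J.
|ΔE| = |2² − 4²|·E_1 = 12·3.494×10^-22 J = 4.193×10^-21 J = 0.0262 eV.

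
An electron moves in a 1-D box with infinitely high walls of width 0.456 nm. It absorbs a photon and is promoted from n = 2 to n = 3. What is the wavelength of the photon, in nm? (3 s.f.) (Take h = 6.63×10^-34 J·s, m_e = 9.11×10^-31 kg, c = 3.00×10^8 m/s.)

E_1 = h²/(8m_eL²) = 2.901×10^-19 J, so ΔE = (3² − 2²)E_1 = 1.451×10^-18 J.
λ = hc/ΔE = (6.63×10^-34·3.00×10^8)/1.451×10^-18 = 1.37×10^-7 m = 137 nm.

λ = 137 nm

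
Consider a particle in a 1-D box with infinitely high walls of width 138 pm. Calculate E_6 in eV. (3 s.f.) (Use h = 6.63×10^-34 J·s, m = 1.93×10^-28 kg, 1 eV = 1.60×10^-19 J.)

E_6 = 3.36 eV

For an infinite well E_n = n²h²/(8mL²), so E_1 = h²/(8mL²) = (6.63×10^-34)²/(8·1.93×10^-28·(1.38×10^-10 m)²) = 1.495×10^-20 J.
Then E_6 = 6²·E_1 = 36·1.495×10^-20 J = 5.382×10^-19 J.
Converting, E_6 = 5.382×10^-19 J / (1.60×10^-19 J/eV) = 3.36 eV.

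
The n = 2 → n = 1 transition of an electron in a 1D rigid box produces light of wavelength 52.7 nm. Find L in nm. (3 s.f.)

The photon carries ΔE = hc/λ = 6.626×10^-34·2.998×10^8/5.27×10^-8 m = 3.769×10^-18 J.
Since ΔE = (2² − 1²)E_1, E_1 = 1.256×10^-18 J, and L = h/√(8m_eE_1) = 2.19×10^-10 m = 0.219 nm.

L = 0.219 nm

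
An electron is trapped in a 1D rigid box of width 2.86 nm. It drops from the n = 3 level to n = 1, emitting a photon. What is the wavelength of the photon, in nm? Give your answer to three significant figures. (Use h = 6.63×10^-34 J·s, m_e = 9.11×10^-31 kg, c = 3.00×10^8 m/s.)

E_1 = h²/(8m_eL²) = 7.374×10^-21 J, so ΔE = (3² − 1²)E_1 = 5.899×10^-20 J.
λ = hc/ΔE = (6.63×10^-34·3.00×10^8)/5.899×10^-20 = 3.37×10^-6 m = 3.37×10^3 nm.

λ = 3.37×10^3 nm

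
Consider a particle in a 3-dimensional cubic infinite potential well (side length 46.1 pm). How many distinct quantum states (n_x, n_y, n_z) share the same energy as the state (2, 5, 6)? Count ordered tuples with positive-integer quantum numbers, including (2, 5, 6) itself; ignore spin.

The level has n_x² + n_y² + n_z² = 65. The ordered positive-integer solutions are (2, 5, 6), (2, 6, 5), (5, 2, 6), (5, 6, 2), (6, 2, 5), (6, 5, 2).
That gives 6 states.

degeneracy = 6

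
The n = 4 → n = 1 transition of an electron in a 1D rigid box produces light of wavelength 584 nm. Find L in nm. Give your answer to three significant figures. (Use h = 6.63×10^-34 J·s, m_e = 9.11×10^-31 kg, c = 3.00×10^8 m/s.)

The photon carries ΔE = hc/λ = 6.63×10^-34·3.00×10^8/5.84×10^-7 m = 3.406×10^-19 J.
Since ΔE = (4² − 1²)E_1, E_1 = 2.271×10^-20 J, and L = h/√(8m_eE_1) = 1.63×10^-9 m = 1.63 nm.

L = 1.63 nm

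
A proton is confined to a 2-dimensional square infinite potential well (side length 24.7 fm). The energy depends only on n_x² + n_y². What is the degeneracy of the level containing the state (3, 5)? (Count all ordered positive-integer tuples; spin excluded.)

degeneracy = 2

The level has n_x² + n_y² = 34. The ordered positive-integer solutions are (3, 5), (5, 3).
That gives 2 states.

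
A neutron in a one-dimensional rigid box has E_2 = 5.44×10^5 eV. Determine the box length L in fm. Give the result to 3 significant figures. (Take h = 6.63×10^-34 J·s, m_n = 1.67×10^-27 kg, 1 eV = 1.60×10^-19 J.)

From E_n = n²h²/(8m_nL²), L = n·h/√(8m_nE_n).
E_2 = 5.44×10^5 eV = 8.704×10^-14 J, so L = 2·6.63×10^-34/√(8·1.67×10^-27·8.704×10^-14) = 3.89×10^-14 m = 38.9 fm.

L = 38.9 fm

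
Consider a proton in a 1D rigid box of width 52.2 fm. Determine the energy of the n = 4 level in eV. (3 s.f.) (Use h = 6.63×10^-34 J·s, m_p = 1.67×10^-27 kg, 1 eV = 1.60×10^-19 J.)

E_4 = 1.21×10^6 eV

For an infinite well E_n = n²h²/(8m_pL²), so E_1 = h²/(8m_pL²) = (6.63×10^-34)²/(8·1.67×10^-27·(5.22×10^-14 m)²) = 1.207×10^-14 J.
Then E_4 = 4²·E_1 = 16·1.207×10^-14 J = 1.931×10^-13 J.
Converting, E_4 = 1.931×10^-13 J / (1.60×10^-19 J/eV) = 1.21×10^6 eV.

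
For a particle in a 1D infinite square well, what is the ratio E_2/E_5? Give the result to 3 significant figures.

0.160

E_n ∝ n², so E_2/E_5 = 2²/5² = 4/25 = 0.160.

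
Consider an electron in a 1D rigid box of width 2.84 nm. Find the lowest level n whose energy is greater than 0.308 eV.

E_1 = h²/(8m_eL²) = 7.470×10^-21 J = 0.04663 eV.
Need n² > 0.308/0.04663 = 6.605, i.e. n > 2.570.
The smallest integer satisfying this is n = 3.

n = 3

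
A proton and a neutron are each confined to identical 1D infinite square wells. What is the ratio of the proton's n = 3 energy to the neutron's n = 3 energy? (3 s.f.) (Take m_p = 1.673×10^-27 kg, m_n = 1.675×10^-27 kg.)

E_n ∝ 1/m at fixed n and L, so the ratio is m_n/m_p = 1.675×10^-27/1.673×10^-27 = 1.00.

1.00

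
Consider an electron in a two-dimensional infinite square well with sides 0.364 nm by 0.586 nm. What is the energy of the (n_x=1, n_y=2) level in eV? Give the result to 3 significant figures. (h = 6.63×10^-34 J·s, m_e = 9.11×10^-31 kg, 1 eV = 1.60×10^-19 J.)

E = 7.24 eV

For a 2D rectangular well E = (h²/8m_e)·Σ n_i²/L_i² = (6.63×10^-34)²/(8·9.11×10^-31) · [1²/(0.364 nm)² + 2²/(0.586 nm)²].
Evaluating gives E = 1.158×10^-18 J = 7.24 eV.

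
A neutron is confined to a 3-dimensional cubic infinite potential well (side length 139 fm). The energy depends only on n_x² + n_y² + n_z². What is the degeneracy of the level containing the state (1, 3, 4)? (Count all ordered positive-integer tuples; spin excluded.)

The level has n_x² + n_y² + n_z² = 26. The ordered positive-integer solutions are (1, 3, 4), (1, 4, 3), (3, 1, 4), (3, 4, 1), (4, 1, 3), (4, 3, 1).
That gives 6 states.

degeneracy = 6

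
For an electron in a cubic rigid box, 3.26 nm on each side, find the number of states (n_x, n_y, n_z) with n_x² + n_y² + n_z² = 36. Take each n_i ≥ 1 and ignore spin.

degeneracy = 3

The level has n_x² + n_y² + n_z² = 36. The ordered positive-integer solutions are (2, 4, 4), (4, 2, 4), (4, 4, 2).
That gives 3 states.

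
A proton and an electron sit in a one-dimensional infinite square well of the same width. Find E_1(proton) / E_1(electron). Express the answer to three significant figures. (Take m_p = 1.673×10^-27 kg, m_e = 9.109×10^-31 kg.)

E_n ∝ 1/m at fixed n and L, so the ratio is m_e/m_p = 9.109×10^-31/1.673×10^-27 = 5.44×10^-4.

5.44×10^-4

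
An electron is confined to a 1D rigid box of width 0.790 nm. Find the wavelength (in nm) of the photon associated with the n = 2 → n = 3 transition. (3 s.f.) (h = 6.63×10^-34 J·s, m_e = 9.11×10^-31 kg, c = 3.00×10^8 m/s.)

λ = 412 nm

E_1 = h²/(8m_eL²) = 9.664×10^-20 J, so ΔE = (3² − 2²)E_1 = 4.832×10^-19 J.
λ = hc/ΔE = (6.63×10^-34·3.00×10^8)/4.832×10^-19 = 4.12×10^-7 m = 412 nm.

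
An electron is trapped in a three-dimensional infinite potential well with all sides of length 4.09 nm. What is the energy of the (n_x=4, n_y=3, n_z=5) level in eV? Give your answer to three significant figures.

E = 1.12 eV

For a 3D rectangular well E = (h²/8m_e)·Σ n_i²/L_i² = (6.626×10^-34)²/(8·9.109×10^-31) · [4²/(4.09 nm)² + 3²/(4.09 nm)² + 5²/(4.09 nm)²].
Evaluating gives E = 1.801×10^-19 J = 1.12 eV.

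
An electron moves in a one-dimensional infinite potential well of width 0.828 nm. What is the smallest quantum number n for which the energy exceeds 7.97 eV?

E_1 = h²/(8m_eL²) = 8.788×10^-20 J = 0.5486 eV.
Need n² > 7.97/0.5486 = 14.53, i.e. n > 3.812.
The smallest integer satisfying this is n = 4.

n = 4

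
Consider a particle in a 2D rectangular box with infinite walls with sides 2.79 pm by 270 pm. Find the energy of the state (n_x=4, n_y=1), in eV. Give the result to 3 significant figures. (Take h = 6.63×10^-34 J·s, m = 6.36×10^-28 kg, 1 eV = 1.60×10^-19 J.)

For a 2D rectangular well E = (h²/8m)·Σ n_i²/L_i² = (6.63×10^-34)²/(8·6.36×10^-28) · [4²/(2.79 pm)² + 1²/(270 pm)²].
Evaluating gives E = 1.776×10^-16 J = 1.11×10^3 eV.

E = 1.11×10^3 eV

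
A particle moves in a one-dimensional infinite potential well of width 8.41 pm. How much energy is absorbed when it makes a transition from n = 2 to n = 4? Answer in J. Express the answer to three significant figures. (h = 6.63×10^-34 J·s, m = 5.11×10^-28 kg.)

|ΔE| = 1.82×10^-17 J

E_1 = h²/(8mL²) = 1.520×10^-18 J.
|ΔE| = |2² − 4²|·E_1 = 12·1.520×10^-18 J = 1.82×10^-17 J.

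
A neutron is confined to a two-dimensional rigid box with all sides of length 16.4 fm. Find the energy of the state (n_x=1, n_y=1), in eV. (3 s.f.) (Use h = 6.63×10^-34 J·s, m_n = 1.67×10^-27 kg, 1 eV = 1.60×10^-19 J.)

For a 2D rectangular well E = (h²/8m_n)·Σ n_i²/L_i² = (6.63×10^-34)²/(8·1.67×10^-27) · [1²/(16.4 fm)² + 1²/(16.4 fm)²].
Evaluating gives E = 2.447×10^-13 J = 1.53×10^6 eV.

E = 1.53×10^6 eV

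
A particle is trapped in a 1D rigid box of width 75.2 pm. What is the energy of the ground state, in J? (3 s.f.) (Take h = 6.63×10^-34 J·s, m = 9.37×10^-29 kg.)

E_1 = 1.04×10^-19 J

For an infinite well E_n = n²h²/(8mL²), so E_1 = h²/(8mL²) = (6.63×10^-34)²/(8·9.37×10^-29·(7.52×10^-11 m)²) = 1.037×10^-19 J.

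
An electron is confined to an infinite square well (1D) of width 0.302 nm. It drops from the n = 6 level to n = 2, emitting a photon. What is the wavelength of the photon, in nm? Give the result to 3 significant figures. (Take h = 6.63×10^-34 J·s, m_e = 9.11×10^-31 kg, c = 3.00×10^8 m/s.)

λ = 9.40 nm

E_1 = h²/(8m_eL²) = 6.613×10^-19 J, so ΔE = (6² − 2²)E_1 = 2.116×10^-17 J.
λ = hc/ΔE = (6.63×10^-34·3.00×10^8)/2.116×10^-17 = 9.40×10^-9 m = 9.40 nm.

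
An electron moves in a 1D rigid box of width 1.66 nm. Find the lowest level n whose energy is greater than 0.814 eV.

E_1 = h²/(8m_eL²) = 2.186×10^-20 J = 0.1365 eV.
Need n² > 0.814/0.1365 = 5.963, i.e. n > 2.442.
The smallest integer satisfying this is n = 3.

n = 3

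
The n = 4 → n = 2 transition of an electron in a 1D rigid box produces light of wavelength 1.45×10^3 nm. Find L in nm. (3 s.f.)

The photon carries ΔE = hc/λ = 6.626×10^-34·2.998×10^8/1.45×10^-6 m = 1.370×10^-19 J.
Since ΔE = (4² − 2²)E_1, E_1 = 1.142×10^-20 J, and L = h/√(8m_eE_1) = 2.30×10^-9 m = 2.30 nm.

L = 2.30 nm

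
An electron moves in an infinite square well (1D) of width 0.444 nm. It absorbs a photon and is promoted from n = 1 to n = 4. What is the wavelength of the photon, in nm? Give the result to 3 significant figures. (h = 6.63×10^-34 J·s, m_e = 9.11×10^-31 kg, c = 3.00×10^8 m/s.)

E_1 = h²/(8m_eL²) = 3.060×10^-19 J, so ΔE = (4² − 1²)E_1 = 4.590×10^-18 J.
λ = hc/ΔE = (6.63×10^-34·3.00×10^8)/4.590×10^-18 = 4.33×10^-8 m = 43.3 nm.

λ = 43.3 nm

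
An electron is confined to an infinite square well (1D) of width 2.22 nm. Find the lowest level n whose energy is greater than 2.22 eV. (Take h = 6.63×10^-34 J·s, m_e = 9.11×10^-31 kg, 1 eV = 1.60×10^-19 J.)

n = 6

E_1 = h²/(8m_eL²) = 1.224×10^-20 J = 0.07650 eV.
Need n² > 2.22/0.07650 = 29.02, i.e. n > 5.387.
The smallest integer satisfying this is n = 6.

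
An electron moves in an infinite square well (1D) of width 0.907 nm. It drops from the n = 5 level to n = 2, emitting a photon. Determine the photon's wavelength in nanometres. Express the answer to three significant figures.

E_1 = h²/(8m_eL²) = 7.324×10^-20 J, so ΔE = (5² − 2²)E_1 = 1.538×10^-18 J.
λ = hc/ΔE = (6.626×10^-34·2.998×10^8)/1.538×10^-18 = 1.29×10^-7 m = 129 nm.

λ = 129 nm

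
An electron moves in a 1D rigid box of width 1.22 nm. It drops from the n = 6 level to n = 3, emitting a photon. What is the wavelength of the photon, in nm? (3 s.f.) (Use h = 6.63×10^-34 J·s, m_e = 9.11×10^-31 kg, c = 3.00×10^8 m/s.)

λ = 182 nm

E_1 = h²/(8m_eL²) = 4.052×10^-20 J, so ΔE = (6² − 3²)E_1 = 1.094×10^-18 J.
λ = hc/ΔE = (6.63×10^-34·3.00×10^8)/1.094×10^-18 = 1.82×10^-7 m = 182 nm.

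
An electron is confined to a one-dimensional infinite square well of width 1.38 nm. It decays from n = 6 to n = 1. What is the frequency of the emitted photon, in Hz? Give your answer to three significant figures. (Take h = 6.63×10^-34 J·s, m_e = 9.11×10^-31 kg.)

E_1 = h²/(8m_eL²) = 3.167×10^-20 J and ΔE = (6² − 1²)E_1 = 1.108×10^-18 J.
f = ΔE/h = 1.108×10^-18/6.63×10^-34 = 1.67×10^15 Hz.

f = 1.67×10^15 Hz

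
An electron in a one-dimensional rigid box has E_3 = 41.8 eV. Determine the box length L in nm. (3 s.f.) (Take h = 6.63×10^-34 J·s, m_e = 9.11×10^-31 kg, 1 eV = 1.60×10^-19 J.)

L = 0.285 nm

From E_n = n²h²/(8m_eL²), L = n·h/√(8m_eE_n).
E_3 = 41.8 eV = 6.688×10^-18 J, so L = 3·6.63×10^-34/√(8·9.11×10^-31·6.688×10^-18) = 2.85×10^-10 m = 0.285 nm.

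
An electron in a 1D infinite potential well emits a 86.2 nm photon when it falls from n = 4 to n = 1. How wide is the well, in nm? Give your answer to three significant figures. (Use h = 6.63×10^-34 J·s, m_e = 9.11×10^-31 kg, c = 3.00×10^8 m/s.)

L = 0.626 nm

The photon carries ΔE = hc/λ = 6.63×10^-34·3.00×10^8/8.62×10^-8 m = 2.307×10^-18 J.
Since ΔE = (4² − 1²)E_1, E_1 = 1.538×10^-19 J, and L = h/√(8m_eE_1) = 6.26×10^-10 m = 0.626 nm.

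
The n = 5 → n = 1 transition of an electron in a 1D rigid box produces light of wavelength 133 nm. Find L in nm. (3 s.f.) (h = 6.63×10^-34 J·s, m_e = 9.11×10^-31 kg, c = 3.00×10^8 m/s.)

The photon carries ΔE = hc/λ = 6.63×10^-34·3.00×10^8/1.33×10^-7 m = 1.495×10^-18 J.
Since ΔE = (5² − 1²)E_1, E_1 = 6.229×10^-20 J, and L = h/√(8m_eE_1) = 9.84×10^-10 m = 0.984 nm.

L = 0.984 nm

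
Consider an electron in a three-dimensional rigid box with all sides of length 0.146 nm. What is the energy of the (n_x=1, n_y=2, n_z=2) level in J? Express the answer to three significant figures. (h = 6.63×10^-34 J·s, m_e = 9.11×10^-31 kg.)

E = 2.55×10^-17 J

For a 3D rectangular well E = (h²/8m_e)·Σ n_i²/L_i² = (6.63×10^-34)²/(8·9.11×10^-31) · [1²/(0.146 nm)² + 2²/(0.146 nm)² + 2²/(0.146 nm)²].
Evaluating gives E = 2.55×10^-17 J.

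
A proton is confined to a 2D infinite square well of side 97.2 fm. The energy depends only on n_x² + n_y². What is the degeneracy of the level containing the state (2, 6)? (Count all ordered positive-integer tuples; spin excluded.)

degeneracy = 2

The level has n_x² + n_y² = 40. The ordered positive-integer solutions are (2, 6), (6, 2).
That gives 2 states.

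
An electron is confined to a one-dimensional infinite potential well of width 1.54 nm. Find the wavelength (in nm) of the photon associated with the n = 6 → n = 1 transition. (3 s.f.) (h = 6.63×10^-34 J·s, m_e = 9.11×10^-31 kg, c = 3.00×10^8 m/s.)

E_1 = h²/(8m_eL²) = 2.543×10^-20 J, so ΔE = (6² − 1²)E_1 = 8.901×10^-19 J.
λ = hc/ΔE = (6.63×10^-34·3.00×10^8)/8.901×10^-19 = 2.23×10^-7 m = 223 nm.

λ = 223 nm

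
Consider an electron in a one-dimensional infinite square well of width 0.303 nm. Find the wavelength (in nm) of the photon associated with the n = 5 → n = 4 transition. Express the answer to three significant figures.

λ = 33.6 nm

E_1 = h²/(8m_eL²) = 6.562×10^-19 J, so ΔE = (5² − 4²)E_1 = 5.906×10^-18 J.
λ = hc/ΔE = (6.626×10^-34·2.998×10^8)/5.906×10^-18 = 3.36×10^-8 m = 33.6 nm.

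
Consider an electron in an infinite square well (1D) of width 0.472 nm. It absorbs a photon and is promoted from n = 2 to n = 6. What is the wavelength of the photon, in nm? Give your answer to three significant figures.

E_1 = h²/(8m_eL²) = 2.704×10^-19 J, so ΔE = (6² − 2²)E_1 = 8.653×10^-18 J.
λ = hc/ΔE = (6.626×10^-34·2.998×10^8)/8.653×10^-18 = 2.30×10^-8 m = 23.0 nm.

λ = 23.0 nm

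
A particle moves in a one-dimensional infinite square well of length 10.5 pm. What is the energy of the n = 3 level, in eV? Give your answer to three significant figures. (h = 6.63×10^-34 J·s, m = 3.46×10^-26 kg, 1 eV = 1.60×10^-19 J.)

E_3 = 0.810 eV

For an infinite well E_n = n²h²/(8mL²), so E_1 = h²/(8mL²) = (6.63×10^-34)²/(8·3.46×10^-26·(1.05×10^-11 m)²) = 1.440×10^-20 J.
Then E_3 = 3²·E_1 = 9·1.440×10^-20 J = 1.296×10^-19 J.
Converting, E_3 = 1.296×10^-19 J / (1.60×10^-19 J/eV) = 0.810 eV.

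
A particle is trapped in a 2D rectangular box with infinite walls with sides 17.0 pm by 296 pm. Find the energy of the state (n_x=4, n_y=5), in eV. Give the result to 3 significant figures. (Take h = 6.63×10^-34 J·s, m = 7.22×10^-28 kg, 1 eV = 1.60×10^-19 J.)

For a 2D rectangular well E = (h²/8m)·Σ n_i²/L_i² = (6.63×10^-34)²/(8·7.22×10^-28) · [4²/(17.0 pm)² + 5²/(296 pm)²].
Evaluating gives E = 4.235×10^-18 J = 26.5 eV.

E = 26.5 eV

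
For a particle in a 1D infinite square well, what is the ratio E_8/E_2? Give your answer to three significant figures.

16.0

E_n ∝ n², so E_8/E_2 = 8²/2² = 64/4 = 16.0.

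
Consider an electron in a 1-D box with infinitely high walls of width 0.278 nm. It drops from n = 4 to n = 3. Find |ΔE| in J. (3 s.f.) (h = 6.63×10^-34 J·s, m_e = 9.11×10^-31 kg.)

|ΔE| = 5.46×10^-18 J

E_1 = h²/(8m_eL²) = 7.804×10^-19 J.
|ΔE| = |4² − 3²|·E_1 = 7·7.804×10^-19 J = 5.46×10^-18 J.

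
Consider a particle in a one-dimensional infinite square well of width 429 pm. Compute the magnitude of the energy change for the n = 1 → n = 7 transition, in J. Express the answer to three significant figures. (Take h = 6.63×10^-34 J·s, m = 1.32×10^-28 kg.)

E_1 = h²/(8mL²) = 2.262×10^-21 J.
|ΔE| = |1² − 7²|·E_1 = 48·2.262×10^-21 J = 1.09×10^-19 J.

|ΔE| = 1.09×10^-19 J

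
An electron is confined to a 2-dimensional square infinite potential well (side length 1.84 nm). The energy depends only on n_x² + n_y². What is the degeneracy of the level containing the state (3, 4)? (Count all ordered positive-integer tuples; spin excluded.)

The level has n_x² + n_y² = 25. The ordered positive-integer solutions are (3, 4), (4, 3).
That gives 2 states.

degeneracy = 2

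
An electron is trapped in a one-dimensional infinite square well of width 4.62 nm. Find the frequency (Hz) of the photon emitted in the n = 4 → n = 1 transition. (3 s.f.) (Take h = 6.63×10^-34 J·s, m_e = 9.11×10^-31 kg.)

E_1 = h²/(8m_eL²) = 2.826×10^-21 J and ΔE = (4² − 1²)E_1 = 4.239×10^-20 J.
f = ΔE/h = 4.239×10^-20/6.63×10^-34 = 6.39×10^13 Hz.

f = 6.39×10^13 Hz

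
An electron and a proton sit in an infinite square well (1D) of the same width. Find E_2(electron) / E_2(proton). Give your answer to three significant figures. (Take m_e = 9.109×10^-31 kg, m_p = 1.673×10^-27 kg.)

E_n ∝ 1/m at fixed n and L, so the ratio is m_p/m_e = 1.673×10^-27/9.109×10^-31 = 1.84×10^3.

1.84×10^3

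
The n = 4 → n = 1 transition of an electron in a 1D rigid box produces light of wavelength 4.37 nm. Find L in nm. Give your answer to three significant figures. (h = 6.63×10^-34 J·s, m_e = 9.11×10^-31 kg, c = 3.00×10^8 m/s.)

L = 0.141 nm

The photon carries ΔE = hc/λ = 6.63×10^-34·3.00×10^8/4.37×10^-9 m = 4.551×10^-17 J.
Since ΔE = (4² − 1²)E_1, E_1 = 3.034×10^-18 J, and L = h/√(8m_eE_1) = 1.41×10^-10 m = 0.141 nm.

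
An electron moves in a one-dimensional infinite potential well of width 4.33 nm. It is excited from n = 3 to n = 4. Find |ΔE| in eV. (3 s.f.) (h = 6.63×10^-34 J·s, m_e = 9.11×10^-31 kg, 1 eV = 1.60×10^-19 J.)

|ΔE| = 0.141 eV

E_1 = h²/(8m_eL²) = 3.217×10^-21 J.
|ΔE| = |3² − 4²|·E_1 = 7·3.217×10^-21 J = 2.252×10^-20 J = 0.141 eV.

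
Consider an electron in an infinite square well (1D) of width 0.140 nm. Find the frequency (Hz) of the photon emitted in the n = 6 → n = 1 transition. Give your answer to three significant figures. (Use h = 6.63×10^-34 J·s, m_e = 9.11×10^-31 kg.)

f = 1.62×10^17 Hz

E_1 = h²/(8m_eL²) = 3.077×10^-18 J and ΔE = (6² − 1²)E_1 = 1.077×10^-16 J.
f = ΔE/h = 1.077×10^-16/6.63×10^-34 = 1.62×10^17 Hz.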